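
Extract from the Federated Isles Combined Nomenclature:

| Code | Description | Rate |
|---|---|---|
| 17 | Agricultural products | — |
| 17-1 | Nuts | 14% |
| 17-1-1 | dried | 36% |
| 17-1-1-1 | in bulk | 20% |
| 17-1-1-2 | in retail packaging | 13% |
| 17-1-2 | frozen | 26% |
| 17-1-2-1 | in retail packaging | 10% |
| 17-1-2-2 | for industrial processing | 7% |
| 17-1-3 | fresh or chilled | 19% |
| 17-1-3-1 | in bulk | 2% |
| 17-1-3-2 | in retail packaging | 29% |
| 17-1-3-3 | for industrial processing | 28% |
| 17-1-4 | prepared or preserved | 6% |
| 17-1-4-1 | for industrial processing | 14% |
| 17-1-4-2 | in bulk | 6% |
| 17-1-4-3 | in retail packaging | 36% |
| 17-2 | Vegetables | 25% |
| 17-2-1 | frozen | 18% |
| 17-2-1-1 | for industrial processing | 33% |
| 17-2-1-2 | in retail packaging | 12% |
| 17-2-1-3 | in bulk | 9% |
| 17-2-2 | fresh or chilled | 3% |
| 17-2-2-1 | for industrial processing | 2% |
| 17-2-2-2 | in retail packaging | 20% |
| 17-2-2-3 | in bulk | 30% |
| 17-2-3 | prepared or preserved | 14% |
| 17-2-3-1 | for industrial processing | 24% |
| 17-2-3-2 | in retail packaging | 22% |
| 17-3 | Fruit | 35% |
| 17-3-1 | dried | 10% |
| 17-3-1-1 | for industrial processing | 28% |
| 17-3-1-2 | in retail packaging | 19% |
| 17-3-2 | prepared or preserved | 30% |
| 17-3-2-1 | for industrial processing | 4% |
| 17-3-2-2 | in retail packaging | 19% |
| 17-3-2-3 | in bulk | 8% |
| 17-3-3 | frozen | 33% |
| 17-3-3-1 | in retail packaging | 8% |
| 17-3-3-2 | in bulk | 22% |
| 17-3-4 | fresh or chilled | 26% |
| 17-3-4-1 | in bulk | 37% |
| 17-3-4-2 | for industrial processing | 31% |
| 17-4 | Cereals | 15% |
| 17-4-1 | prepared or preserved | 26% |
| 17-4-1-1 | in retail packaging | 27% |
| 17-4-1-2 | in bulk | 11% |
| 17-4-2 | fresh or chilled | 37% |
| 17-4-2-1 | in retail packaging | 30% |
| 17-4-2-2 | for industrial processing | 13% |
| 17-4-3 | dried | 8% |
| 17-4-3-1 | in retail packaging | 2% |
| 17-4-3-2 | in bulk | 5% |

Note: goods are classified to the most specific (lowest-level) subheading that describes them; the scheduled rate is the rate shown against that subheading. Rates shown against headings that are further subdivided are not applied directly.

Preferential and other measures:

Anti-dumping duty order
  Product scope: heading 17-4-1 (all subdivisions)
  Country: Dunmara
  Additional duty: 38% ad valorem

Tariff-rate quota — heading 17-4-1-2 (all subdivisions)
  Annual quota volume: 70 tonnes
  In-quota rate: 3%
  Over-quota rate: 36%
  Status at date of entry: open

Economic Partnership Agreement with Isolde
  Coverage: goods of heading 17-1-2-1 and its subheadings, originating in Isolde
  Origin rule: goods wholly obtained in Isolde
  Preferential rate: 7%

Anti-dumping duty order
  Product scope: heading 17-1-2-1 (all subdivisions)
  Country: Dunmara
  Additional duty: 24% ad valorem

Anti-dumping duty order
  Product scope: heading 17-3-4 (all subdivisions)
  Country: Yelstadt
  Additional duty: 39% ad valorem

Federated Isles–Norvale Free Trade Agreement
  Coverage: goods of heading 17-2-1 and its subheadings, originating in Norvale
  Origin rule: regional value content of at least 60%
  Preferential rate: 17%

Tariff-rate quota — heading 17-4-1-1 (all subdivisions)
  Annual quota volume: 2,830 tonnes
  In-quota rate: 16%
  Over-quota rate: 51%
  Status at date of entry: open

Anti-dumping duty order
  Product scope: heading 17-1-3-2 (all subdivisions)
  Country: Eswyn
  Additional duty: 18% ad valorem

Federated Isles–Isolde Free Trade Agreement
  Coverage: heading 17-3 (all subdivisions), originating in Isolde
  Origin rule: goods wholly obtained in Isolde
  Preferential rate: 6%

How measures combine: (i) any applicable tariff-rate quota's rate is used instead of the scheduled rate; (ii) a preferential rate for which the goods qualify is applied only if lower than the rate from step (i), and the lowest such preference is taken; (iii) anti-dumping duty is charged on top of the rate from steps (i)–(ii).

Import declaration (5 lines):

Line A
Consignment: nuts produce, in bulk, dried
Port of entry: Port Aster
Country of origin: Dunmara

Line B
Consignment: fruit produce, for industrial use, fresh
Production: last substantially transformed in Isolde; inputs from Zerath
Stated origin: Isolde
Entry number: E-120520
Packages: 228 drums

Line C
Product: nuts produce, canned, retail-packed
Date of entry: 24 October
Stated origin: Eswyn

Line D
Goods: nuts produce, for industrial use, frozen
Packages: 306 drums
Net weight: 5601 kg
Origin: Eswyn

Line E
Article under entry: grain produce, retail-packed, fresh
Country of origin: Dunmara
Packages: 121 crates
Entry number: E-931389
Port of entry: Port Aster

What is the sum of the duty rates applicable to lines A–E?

Line A: nuts → 17-1; dried → 17-1-1; in bulk → 17-1-1-1. Scheduled 20%. No special measure applies. → 20%.
Line B: fruit → 17-3; fresh → 17-3-4; for industrial use → 17-3-4-2. Scheduled 31%. Isolde agreement on 17-1-2-1: 17-3-4-2 not covered; Isolde agreement on 17-3: not wholly obtained. → 31%.
Line C: nuts → 17-1; canned → 17-1-4; retail-packed → 17-1-4-3. Scheduled 36%. No special measure applies. → 36%.
Line D: nuts → 17-1; frozen → 17-1-2; for industrial use → 17-1-2-2. Scheduled 7%. No special measure applies. → 7%.
Line E: grain → 17-4; fresh → 17-4-2; retail-packed → 17-4-2-1. Scheduled 30%. No special measure applies. → 30%.
Sum: 20% + 31% + 36% + 7% + 30% = 124%.

124%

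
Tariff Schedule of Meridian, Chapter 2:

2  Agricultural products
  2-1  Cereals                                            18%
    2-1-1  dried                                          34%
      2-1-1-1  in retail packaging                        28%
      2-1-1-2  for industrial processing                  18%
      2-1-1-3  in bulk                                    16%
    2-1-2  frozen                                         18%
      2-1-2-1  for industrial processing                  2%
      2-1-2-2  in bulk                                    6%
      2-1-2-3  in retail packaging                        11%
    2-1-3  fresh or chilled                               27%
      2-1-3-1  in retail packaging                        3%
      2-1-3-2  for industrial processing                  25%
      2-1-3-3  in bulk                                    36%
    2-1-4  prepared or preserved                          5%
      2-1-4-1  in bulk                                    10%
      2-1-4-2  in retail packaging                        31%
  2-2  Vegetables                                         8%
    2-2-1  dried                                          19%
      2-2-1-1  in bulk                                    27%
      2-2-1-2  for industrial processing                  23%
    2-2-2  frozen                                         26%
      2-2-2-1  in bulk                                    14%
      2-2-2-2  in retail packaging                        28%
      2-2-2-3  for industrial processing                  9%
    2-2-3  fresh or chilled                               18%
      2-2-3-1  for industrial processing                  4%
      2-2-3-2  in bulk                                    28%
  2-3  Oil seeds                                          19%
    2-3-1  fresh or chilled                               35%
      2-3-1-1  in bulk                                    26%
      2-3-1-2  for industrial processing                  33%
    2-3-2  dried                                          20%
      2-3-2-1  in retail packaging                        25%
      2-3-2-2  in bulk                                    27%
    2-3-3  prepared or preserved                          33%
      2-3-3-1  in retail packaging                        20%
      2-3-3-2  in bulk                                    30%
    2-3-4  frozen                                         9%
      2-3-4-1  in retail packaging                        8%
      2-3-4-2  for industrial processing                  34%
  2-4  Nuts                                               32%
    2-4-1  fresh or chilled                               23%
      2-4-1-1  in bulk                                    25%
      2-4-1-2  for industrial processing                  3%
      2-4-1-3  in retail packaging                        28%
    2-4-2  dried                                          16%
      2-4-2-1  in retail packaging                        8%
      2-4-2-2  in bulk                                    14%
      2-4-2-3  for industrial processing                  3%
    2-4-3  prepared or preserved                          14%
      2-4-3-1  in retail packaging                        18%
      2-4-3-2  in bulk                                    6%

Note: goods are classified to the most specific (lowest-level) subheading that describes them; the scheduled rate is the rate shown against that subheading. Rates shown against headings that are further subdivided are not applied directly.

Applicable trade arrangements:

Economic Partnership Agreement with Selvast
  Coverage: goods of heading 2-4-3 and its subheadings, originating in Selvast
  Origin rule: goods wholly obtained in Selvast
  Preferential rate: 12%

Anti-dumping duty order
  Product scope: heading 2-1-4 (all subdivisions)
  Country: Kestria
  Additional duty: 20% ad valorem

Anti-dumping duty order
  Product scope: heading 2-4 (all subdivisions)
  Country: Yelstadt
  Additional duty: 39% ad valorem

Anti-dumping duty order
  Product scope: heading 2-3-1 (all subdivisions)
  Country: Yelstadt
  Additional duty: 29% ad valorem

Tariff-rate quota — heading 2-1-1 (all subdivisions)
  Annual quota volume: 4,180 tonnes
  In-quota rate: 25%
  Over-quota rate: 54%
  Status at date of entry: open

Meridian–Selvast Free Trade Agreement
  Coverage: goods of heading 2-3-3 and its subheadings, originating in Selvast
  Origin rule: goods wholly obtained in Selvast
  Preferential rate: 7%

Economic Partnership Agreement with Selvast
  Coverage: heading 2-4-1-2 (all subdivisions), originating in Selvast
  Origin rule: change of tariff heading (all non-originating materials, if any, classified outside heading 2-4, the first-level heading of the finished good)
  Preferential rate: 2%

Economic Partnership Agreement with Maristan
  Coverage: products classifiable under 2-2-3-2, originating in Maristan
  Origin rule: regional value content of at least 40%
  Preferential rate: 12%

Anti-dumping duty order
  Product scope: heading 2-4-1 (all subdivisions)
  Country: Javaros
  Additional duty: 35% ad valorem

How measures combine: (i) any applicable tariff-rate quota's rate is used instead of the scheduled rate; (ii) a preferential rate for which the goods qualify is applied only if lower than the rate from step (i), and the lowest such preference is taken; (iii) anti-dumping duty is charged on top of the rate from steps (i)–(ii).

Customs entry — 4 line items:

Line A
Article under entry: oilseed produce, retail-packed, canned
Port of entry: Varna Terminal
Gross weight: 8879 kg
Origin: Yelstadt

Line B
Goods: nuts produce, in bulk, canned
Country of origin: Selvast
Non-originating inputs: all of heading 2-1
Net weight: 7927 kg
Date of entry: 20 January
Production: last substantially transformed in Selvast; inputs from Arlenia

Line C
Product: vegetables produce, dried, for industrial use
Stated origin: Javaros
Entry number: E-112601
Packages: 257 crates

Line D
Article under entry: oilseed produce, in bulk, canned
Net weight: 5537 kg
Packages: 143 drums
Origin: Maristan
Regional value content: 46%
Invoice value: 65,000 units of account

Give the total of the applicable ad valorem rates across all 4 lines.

79%

Line A: oilseed → 2-3; canned → 2-3-3; retail-packed → 2-3-3-1. Scheduled 20%. No special measure applies. → 20%.
Line B: nuts → 2-4; canned → 2-4-3; in bulk → 2-4-3-2. Scheduled 6%. Selvast agreement on 2-4-3: not wholly obtained; Selvast agreement on 2-3-3: 2-4-3-2 not covered; Selvast agreement on 2-4-1-2: 2-4-3-2 not covered. → 6%.
Line C: vegetables → 2-2; dried → 2-2-1; for industrial use → 2-2-1-2. Scheduled 23%. No special measure applies. → 23%.
Line D: oilseed → 2-3; canned → 2-3-3; in bulk → 2-3-3-2. Scheduled 30%. Maristan agreement on 2-2-3-2: 2-3-3-2 not covered. → 30%.
Sum: 20% + 6% + 23% + 30% = 79%.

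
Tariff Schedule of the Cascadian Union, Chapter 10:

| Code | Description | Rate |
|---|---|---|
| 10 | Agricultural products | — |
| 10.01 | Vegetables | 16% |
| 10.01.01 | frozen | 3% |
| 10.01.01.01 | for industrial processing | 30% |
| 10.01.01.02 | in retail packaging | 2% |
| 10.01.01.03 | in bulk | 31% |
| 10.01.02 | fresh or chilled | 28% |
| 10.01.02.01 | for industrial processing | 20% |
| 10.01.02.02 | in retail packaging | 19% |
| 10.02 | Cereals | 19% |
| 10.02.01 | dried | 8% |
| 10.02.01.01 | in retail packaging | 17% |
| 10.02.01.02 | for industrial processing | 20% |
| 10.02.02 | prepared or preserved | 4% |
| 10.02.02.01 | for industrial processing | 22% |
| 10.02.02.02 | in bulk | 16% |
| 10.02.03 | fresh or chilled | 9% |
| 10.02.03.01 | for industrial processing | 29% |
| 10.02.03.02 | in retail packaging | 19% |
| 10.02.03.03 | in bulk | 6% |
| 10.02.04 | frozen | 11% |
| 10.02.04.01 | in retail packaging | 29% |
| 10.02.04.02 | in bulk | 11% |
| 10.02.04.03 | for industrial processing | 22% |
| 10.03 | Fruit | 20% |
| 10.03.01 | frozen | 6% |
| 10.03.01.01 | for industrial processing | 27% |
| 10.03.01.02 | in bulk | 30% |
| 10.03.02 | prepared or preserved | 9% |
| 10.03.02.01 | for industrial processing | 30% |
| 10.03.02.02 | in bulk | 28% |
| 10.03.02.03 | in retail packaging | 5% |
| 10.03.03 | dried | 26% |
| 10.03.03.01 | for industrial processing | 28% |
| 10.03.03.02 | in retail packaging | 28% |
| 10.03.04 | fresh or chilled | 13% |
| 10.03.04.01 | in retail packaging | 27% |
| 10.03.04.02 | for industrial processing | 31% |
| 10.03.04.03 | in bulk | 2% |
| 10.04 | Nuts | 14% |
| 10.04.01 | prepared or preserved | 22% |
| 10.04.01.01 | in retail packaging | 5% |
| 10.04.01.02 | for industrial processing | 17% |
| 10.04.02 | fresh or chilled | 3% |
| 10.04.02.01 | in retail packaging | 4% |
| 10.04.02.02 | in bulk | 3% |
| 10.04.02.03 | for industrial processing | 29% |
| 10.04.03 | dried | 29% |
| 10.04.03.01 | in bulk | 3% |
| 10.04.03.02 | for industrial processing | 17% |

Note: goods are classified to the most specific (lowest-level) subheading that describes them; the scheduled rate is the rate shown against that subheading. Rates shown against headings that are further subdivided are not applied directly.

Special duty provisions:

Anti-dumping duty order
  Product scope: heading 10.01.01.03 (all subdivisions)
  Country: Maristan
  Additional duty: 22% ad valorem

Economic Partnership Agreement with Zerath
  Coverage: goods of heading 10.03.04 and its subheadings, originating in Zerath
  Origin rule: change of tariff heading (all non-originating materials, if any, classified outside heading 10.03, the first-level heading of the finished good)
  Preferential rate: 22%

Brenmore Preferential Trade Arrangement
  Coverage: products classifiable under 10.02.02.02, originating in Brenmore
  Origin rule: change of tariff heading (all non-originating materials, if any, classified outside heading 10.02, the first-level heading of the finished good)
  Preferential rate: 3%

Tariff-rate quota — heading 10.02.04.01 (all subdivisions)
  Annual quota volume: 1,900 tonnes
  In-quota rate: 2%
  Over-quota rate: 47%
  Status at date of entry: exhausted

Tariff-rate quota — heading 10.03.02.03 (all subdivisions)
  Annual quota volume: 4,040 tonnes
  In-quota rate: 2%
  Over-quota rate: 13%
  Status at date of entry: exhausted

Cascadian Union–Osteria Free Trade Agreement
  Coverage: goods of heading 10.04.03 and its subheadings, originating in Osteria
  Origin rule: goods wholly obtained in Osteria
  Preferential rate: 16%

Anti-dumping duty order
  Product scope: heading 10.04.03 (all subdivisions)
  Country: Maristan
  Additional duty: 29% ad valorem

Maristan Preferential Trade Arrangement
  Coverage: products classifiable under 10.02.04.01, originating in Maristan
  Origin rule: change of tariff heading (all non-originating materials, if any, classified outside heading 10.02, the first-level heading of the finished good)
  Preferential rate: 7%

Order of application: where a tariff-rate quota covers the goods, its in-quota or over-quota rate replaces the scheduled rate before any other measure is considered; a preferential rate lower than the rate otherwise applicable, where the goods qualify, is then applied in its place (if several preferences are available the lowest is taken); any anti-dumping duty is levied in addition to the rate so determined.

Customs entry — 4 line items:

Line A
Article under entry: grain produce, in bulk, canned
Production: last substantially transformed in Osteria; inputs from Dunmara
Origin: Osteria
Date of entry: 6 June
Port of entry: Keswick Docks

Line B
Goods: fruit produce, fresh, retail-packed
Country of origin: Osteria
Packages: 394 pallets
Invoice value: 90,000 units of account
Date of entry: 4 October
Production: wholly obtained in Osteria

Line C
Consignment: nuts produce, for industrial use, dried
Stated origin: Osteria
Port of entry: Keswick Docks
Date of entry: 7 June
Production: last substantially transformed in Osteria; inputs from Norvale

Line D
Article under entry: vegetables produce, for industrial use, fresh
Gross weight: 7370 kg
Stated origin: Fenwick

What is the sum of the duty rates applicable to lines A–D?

Line A: grain → 10.02; canned → 10.02.02; in bulk → 10.02.02.02. Scheduled 16%. Osteria agreement on 10.04.03: 10.02.02.02 not covered. → 16%.
Line B: fruit → 10.03; fresh → 10.03.04; retail-packed → 10.03.04.01. Scheduled 27%. Osteria agreement on 10.04.03: 10.03.04.01 not covered. → 27%.
Line C: nuts → 10.04; dried → 10.04.03; for industrial use → 10.04.03.02. Scheduled 17%. Osteria agreement on 10.04.03: not wholly obtained. → 17%.
Line D: vegetables → 10.01; fresh → 10.01.02; for industrial use → 10.01.02.01. Scheduled 20%. No special measure applies. → 20%.
Sum: 16% + 27% + 17% + 20% = 80%.

80%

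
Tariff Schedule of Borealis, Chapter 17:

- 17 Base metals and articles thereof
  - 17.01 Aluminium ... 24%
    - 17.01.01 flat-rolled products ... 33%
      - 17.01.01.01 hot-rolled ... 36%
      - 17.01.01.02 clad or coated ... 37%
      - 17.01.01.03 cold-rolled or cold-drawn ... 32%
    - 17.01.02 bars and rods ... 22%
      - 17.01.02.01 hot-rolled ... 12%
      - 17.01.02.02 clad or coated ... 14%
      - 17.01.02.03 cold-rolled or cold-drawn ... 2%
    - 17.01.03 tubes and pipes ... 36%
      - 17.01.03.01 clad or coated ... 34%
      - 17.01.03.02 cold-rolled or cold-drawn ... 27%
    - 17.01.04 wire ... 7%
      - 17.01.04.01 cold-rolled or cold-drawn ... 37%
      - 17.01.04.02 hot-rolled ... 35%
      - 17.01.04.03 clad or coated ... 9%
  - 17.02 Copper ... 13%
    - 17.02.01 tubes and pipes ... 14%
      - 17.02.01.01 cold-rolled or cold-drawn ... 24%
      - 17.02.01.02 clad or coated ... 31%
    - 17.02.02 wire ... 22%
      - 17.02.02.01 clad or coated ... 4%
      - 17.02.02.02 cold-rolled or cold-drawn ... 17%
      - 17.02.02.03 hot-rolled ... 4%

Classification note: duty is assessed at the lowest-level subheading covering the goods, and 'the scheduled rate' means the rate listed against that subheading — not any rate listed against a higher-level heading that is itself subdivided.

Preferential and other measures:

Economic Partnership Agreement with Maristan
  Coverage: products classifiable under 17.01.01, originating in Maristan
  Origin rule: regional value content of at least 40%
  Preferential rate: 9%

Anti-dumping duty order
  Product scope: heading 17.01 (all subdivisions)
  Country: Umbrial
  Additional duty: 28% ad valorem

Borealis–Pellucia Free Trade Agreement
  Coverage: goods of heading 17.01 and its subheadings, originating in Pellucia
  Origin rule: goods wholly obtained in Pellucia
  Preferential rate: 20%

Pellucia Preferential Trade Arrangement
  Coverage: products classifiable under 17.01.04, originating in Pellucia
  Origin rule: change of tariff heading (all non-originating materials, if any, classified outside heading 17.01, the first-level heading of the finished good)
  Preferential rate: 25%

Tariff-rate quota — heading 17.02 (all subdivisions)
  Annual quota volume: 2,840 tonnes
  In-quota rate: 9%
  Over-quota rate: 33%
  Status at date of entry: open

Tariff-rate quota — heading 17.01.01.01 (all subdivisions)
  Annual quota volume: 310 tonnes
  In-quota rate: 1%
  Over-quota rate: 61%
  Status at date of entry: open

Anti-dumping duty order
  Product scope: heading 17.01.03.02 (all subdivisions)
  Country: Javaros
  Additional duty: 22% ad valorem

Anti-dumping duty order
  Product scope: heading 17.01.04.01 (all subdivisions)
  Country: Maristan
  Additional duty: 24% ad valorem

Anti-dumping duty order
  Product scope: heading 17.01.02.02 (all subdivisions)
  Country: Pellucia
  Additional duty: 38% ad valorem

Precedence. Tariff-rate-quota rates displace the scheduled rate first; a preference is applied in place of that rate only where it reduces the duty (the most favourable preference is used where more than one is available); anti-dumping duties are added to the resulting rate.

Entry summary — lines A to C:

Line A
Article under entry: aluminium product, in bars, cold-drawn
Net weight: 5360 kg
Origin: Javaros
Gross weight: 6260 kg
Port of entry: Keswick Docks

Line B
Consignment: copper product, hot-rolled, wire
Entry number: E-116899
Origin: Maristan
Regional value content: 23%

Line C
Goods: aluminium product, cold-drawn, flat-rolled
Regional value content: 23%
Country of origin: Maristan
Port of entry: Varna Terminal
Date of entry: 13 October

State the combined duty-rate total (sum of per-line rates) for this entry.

43%

Line A: aluminium → 17.01; in bars → 17.01.02; cold-drawn → 17.01.02.03. Scheduled 2%. No special measure applies. → 2%.
Line B: copper → 17.02; wire → 17.02.02; hot-rolled → 17.02.02.03. Scheduled 4%. quota on 17.02 open → in-quota 9%; Maristan agreement on 17.01.01: 17.02.02.03 not covered. → 9%.
Line C: aluminium → 17.01; flat-rolled → 17.01.01; cold-drawn → 17.01.01.03. Scheduled 32%. Maristan agreement on 17.01.01: RVC < 40%. → 32%.
Sum: 2% + 9% + 32% = 43%.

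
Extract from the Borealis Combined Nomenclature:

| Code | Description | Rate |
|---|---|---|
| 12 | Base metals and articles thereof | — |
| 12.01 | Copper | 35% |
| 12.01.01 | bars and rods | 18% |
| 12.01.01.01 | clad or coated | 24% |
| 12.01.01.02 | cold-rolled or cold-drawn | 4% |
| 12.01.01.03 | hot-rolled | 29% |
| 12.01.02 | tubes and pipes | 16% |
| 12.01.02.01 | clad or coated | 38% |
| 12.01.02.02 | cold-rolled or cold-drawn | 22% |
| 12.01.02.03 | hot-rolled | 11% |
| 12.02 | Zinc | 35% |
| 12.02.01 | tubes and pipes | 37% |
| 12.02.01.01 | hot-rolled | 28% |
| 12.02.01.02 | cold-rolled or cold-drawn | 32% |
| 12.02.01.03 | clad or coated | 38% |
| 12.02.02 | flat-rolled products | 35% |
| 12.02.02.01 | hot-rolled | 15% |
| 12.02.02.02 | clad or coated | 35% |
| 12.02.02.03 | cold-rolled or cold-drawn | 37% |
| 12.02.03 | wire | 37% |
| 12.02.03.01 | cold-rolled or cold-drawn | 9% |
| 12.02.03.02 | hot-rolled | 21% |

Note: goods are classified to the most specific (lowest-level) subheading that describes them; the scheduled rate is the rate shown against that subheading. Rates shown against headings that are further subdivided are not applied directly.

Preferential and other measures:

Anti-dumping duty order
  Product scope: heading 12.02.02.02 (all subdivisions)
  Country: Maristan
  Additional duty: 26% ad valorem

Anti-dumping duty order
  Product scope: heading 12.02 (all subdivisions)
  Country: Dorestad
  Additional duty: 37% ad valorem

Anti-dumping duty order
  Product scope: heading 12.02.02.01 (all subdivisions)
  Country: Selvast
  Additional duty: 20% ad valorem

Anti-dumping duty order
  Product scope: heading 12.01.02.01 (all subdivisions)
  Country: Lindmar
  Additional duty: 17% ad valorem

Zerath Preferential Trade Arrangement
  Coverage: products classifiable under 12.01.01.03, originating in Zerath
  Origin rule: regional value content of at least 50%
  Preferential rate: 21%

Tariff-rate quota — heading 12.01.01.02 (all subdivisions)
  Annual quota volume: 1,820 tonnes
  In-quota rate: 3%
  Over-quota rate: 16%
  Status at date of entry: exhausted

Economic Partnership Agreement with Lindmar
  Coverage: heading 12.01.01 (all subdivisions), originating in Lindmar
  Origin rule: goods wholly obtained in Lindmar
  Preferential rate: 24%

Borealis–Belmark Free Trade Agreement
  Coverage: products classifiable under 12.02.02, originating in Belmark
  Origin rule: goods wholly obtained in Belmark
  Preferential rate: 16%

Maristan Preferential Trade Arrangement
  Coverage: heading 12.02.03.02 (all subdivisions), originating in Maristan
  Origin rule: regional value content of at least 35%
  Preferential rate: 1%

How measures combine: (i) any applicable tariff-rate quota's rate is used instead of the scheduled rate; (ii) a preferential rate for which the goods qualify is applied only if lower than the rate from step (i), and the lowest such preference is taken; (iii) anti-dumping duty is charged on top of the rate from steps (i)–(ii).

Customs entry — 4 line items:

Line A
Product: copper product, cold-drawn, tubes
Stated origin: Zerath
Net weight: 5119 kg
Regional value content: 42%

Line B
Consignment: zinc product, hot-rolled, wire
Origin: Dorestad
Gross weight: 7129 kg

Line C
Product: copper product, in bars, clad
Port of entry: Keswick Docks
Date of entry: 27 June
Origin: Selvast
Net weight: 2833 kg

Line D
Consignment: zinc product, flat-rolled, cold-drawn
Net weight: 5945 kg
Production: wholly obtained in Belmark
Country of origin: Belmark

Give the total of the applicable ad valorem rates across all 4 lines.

120%

Line A: copper → 12.01; tubes → 12.01.02; cold-drawn → 12.01.02.02. Scheduled 22%. Zerath agreement on 12.01.01.03: 12.01.02.02 not covered. → 22%.
Line B: zinc → 12.02; wire → 12.02.03; hot-rolled → 12.02.03.02. Scheduled 21%. anti-dumping (Dorestad, 12.02): +37%; total 21% + 37% = 58%. → 58%.
Line C: copper → 12.01; in bars → 12.01.01; clad → 12.01.01.01. Scheduled 24%. No special measure applies. → 24%.
Line D: zinc → 12.02; flat-rolled → 12.02.02; cold-drawn → 12.02.02.03. Scheduled 37%. Belmark agreement on 12.02.02: wholly obtained → 16% available; preferential 16%. → 16%.
Sum: 22% + 58% + 24% + 16% = 120%.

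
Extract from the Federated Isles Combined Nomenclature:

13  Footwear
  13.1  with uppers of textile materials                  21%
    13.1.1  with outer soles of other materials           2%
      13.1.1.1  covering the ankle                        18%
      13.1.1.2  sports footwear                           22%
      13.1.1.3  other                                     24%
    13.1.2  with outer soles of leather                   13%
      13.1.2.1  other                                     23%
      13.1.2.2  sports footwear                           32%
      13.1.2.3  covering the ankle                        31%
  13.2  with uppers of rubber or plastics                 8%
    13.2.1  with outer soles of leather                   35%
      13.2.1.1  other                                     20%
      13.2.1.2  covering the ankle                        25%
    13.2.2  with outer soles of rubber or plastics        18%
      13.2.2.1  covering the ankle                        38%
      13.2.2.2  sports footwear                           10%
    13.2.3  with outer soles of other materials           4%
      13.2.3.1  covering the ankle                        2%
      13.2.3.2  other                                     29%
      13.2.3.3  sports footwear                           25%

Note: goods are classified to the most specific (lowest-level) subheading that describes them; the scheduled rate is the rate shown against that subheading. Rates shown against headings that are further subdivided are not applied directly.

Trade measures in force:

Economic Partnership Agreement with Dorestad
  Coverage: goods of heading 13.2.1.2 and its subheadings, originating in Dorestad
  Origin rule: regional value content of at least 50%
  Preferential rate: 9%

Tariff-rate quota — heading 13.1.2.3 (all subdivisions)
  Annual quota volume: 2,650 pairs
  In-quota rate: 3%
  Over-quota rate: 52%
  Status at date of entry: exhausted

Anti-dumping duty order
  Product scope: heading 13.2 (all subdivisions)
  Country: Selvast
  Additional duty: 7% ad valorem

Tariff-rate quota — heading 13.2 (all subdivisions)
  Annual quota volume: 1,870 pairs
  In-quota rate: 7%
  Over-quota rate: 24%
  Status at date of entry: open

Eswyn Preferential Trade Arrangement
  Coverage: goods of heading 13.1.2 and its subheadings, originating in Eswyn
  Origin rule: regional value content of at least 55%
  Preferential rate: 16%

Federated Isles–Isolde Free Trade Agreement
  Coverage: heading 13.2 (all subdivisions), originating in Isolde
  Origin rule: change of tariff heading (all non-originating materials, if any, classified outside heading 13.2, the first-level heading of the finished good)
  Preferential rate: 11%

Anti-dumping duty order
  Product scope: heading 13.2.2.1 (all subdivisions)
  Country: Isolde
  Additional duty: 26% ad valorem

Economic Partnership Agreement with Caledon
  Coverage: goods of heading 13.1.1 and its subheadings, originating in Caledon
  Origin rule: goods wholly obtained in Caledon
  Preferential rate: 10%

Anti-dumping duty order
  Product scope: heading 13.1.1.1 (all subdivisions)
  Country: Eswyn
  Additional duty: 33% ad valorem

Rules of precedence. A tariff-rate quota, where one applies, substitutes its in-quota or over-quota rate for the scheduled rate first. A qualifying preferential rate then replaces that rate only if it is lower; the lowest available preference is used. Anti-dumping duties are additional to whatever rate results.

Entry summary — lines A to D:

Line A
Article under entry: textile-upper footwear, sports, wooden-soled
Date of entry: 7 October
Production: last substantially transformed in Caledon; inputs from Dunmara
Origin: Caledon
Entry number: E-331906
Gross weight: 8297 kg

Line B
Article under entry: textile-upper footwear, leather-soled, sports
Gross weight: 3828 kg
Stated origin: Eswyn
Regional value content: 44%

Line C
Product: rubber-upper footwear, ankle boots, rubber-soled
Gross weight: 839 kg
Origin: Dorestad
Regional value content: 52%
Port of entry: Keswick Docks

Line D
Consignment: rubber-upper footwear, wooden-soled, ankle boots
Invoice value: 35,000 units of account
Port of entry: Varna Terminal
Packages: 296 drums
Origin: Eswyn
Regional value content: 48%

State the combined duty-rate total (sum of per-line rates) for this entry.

68%

Line A: textile-upper → 13.1; wooden-soled → 13.1.1; sports → 13.1.1.2. Scheduled 22%. Caledon agreement on 13.1.1: not wholly obtained. → 22%.
Line B: textile-upper → 13.1; leather-soled → 13.1.2; sports → 13.1.2.2. Scheduled 32%. Eswyn agreement on 13.1.2: RVC < 55%. → 32%.
Line C: rubber-upper → 13.2; rubber-soled → 13.2.2; ankle boots → 13.2.2.1. Scheduled 38%. quota on 13.2 open → in-quota 7%; Dorestad agreement on 13.2.1.2: 13.2.2.1 not covered. → 7%.
Line D: rubber-upper → 13.2; wooden-soled → 13.2.3; ankle boots → 13.2.3.1. Scheduled 2%. quota on 13.2 open → in-quota 7%; Eswyn agreement on 13.1.2: 13.2.3.1 not covered. → 7%.
Sum: 22% + 32% + 7% + 7% = 68%.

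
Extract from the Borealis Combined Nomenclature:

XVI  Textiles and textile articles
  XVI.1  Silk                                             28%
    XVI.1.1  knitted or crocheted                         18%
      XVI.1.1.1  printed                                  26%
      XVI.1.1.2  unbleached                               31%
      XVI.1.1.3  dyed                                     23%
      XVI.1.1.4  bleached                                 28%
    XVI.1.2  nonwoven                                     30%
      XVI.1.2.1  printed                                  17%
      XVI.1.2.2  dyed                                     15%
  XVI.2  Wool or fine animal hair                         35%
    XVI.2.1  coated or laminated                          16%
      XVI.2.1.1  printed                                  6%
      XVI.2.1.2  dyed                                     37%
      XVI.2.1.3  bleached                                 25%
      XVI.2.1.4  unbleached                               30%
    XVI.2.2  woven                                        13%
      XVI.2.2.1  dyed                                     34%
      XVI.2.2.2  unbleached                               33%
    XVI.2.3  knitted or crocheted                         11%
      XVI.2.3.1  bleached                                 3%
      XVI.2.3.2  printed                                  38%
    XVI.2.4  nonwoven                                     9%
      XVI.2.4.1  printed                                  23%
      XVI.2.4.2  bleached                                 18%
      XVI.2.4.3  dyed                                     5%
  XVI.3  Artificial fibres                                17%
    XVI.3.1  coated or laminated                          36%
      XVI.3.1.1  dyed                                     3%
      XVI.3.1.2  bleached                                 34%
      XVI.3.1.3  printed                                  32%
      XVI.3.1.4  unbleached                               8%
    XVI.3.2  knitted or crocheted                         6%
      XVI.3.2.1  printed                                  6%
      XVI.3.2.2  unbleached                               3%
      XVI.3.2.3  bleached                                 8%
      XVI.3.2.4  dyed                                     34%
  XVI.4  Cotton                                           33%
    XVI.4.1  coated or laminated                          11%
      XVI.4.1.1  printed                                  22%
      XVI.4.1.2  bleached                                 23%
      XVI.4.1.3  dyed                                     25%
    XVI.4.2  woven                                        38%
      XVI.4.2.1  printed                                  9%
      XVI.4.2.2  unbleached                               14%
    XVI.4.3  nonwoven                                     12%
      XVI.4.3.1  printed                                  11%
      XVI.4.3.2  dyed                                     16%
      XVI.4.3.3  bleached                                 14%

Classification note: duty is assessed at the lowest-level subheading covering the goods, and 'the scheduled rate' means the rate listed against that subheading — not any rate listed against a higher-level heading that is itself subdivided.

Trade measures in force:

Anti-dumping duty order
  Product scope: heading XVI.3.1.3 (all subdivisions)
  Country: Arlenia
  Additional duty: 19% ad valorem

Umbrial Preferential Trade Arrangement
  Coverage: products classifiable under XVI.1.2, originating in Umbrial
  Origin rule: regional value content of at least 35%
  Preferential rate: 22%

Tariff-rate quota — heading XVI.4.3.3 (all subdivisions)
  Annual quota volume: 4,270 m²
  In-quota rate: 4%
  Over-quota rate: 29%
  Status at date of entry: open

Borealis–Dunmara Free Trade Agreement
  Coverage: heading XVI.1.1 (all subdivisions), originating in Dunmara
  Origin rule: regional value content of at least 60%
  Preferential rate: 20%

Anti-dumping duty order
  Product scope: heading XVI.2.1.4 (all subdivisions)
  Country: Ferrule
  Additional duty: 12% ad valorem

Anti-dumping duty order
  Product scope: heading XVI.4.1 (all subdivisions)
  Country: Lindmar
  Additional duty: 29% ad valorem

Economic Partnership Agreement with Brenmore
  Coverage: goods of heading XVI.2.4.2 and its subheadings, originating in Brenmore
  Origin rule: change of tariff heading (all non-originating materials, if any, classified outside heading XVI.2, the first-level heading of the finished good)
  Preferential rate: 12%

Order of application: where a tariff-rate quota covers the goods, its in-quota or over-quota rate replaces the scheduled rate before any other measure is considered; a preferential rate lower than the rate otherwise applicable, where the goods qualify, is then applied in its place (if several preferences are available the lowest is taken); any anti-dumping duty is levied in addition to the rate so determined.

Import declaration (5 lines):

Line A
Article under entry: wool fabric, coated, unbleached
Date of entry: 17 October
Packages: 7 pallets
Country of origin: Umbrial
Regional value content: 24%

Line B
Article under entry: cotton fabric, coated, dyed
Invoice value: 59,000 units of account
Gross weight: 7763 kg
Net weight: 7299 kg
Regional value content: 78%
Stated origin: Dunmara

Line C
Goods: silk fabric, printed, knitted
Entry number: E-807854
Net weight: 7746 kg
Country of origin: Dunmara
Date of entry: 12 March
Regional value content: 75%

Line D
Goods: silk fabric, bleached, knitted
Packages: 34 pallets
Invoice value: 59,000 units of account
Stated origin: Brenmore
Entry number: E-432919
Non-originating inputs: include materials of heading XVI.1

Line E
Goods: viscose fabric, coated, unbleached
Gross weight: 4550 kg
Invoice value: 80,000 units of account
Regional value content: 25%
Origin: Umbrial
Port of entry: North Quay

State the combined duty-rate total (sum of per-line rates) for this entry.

111%

Line A: wool → XVI.2; coated → XVI.2.1; unbleached → XVI.2.1.4. Scheduled 30%. Umbrial agreement on XVI.1.2: XVI.2.1.4 not covered. → 30%.
Line B: cotton → XVI.4; coated → XVI.4.1; dyed → XVI.4.1.3. Scheduled 25%. Dunmara agreement on XVI.1.1: XVI.4.1.3 not covered. → 25%.
Line C: silk → XVI.1; knitted → XVI.1.1; printed → XVI.1.1.1. Scheduled 26%. Dunmara agreement on XVI.1.1: RVC ≥ 60% → 20% available; preferential 20%. → 20%.
Line D: silk → XVI.1; knitted → XVI.1.1; bleached → XVI.1.1.4. Scheduled 28%. Brenmore agreement on XVI.2.4.2: XVI.1.1.4 not covered. → 28%.
Line E: viscose → XVI.3; coated → XVI.3.1; unbleached → XVI.3.1.4. Scheduled 8%. Umbrial agreement on XVI.1.2: XVI.3.1.4 not covered. → 8%.
Sum: 30% + 25% + 20% + 28% + 8% = 111%.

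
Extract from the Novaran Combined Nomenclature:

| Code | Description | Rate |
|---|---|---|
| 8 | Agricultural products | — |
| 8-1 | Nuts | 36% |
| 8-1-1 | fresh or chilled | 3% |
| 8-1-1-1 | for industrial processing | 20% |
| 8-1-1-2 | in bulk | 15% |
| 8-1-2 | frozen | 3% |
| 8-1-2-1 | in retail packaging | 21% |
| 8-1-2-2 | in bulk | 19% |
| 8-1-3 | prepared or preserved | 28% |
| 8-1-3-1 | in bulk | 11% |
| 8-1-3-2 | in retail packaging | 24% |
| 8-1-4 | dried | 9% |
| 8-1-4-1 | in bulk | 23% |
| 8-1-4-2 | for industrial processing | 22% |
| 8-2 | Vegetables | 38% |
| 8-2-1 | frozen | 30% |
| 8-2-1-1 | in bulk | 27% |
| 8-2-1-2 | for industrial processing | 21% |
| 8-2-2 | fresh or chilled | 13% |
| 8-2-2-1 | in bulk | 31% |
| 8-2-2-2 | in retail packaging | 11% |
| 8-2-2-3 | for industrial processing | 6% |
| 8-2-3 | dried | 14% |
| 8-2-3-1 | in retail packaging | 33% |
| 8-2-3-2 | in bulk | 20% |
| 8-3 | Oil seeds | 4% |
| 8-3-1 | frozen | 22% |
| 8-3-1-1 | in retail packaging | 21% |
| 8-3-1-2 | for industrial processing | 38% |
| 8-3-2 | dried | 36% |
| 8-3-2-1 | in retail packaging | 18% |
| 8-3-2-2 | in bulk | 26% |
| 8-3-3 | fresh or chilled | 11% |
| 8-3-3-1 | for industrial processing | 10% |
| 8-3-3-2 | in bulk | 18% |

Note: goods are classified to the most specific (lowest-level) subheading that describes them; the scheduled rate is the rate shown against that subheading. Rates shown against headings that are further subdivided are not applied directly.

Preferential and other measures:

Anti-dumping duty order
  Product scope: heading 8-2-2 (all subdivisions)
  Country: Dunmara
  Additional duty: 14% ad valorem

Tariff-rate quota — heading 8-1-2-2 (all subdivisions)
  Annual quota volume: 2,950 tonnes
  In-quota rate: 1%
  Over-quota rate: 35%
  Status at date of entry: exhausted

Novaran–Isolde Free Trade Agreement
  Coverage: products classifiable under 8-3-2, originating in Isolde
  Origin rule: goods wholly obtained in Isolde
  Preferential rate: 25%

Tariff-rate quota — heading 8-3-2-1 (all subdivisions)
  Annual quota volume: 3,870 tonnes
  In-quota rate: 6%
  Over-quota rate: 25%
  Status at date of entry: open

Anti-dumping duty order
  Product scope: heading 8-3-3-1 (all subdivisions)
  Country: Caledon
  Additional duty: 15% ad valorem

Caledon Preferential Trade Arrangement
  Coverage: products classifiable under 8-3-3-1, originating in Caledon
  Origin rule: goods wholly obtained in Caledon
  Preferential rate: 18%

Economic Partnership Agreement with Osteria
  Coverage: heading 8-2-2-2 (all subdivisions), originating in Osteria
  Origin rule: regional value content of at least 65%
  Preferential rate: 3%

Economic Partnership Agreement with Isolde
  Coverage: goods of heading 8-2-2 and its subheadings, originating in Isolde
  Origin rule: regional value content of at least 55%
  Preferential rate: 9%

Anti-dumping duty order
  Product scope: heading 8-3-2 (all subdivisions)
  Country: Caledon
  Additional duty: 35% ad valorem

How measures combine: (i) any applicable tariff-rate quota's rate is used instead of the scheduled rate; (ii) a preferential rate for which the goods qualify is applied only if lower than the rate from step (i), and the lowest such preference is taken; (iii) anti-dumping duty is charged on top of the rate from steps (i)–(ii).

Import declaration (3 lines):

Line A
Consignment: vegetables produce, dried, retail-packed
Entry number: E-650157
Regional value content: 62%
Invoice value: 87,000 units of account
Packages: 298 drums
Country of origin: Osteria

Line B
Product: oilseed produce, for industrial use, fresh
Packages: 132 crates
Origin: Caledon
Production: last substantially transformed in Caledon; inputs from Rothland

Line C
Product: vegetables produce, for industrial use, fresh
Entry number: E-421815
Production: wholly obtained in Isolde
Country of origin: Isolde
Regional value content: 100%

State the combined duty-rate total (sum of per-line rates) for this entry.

64%

Line A: vegetables → 8-2; dried → 8-2-3; retail-packed → 8-2-3-1. Scheduled 33%. Osteria agreement on 8-2-2-2: 8-2-3-1 not covered. → 33%.
Line B: oilseed → 8-3; fresh → 8-3-3; for industrial use → 8-3-3-1. Scheduled 10%. Caledon agreement on 8-3-3-1: not wholly obtained; anti-dumping (Caledon, 8-3-3-1): +15%; total 10% + 15% = 25%. → 25%.
Line C: vegetables → 8-2; fresh → 8-2-2; for industrial use → 8-2-2-3. Scheduled 6%. Isolde agreement on 8-3-2: 8-2-2-3 not covered; Isolde agreement on 8-2-2: RVC ≥ 55% → 9% available; preference 9% not lower than 6% → no reduction. → 6%.
Sum: 33% + 25% + 6% = 64%.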